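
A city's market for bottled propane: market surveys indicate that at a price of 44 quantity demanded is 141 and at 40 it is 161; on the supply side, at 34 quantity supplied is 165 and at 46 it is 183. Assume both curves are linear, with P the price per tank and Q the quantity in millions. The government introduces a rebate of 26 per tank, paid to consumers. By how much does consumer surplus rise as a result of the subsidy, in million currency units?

Demand slope: (161 − 141)/(40 − 44) = -5, so Qd = 361 − 5P.
Supply slope: (183 − 165)/(46 − 34) = 1.5, so Qs = 1.5P + 114.
Before the subsidy: set 361 − 5P = 1.5P + 114 → P* = 38, Q* = 171.
With a per-unit subsidy paid to consumers, each effectively pays P − 26, so demand becomes Qd = 361 − 5(P − 26).
Solving gives Q = 201 with consumers paying 32 and producers receiving 58 (the 26 wedge).
ΔCS is the trapezoid between Q = 201 and Q = 171 of height 6: ½ · (171 + 201) · 6 = 1116.

Consumer surplus rises by 1116 million.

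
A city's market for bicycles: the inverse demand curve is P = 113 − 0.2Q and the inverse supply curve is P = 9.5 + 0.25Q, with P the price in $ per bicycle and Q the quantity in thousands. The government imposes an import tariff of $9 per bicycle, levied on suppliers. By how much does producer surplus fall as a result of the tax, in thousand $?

Producer surplus falls by $1100 thousand.

Inverting to Q(P) form: Qd = 565 − 5P; Qs = 4P − 38.
Before the tax: set 565 − 5P = 4P − 38 → P* = $67, Q* = 230.
With the tax collected from suppliers, supply shifts: Qs = 4(P − 9) − 38.
Solving gives Q = 210 with buyers paying $71 and suppliers receiving $62 (the $9 wedge).
ΔPS is the trapezoid between Q = 210 and Q = 230 of height $5: ½ · (230 + 210) · 5 = $1100.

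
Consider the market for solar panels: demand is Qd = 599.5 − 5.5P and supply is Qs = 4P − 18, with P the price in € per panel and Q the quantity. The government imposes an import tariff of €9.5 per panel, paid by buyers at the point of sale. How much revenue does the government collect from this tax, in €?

Without the tax, 599.5 − 5.5P = 4P − 18 gives 9.5P = 617.5, so P* = €65 and Q* = 242.
With the tax collected from buyers, demand (in seller-price terms) shifts: Qd = 599.5 − 5.5(P + 9.5).
Solving gives Q = 220 with buyers paying €69 and suppliers receiving €59.5 (the €9.5 wedge).
Revenue = t · Q = 9.5 · 220 = €2090.

Tax revenue = €2090.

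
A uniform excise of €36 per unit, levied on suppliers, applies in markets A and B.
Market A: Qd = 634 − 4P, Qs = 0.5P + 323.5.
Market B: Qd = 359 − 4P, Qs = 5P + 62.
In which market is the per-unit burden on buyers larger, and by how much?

Market A: pre-tax P* = €69, Q* = 358; post-tax Q = 342; per-unit burden on buyers = €4.
Market B: pre-tax P* = €33, Q* = 227; post-tax Q = 147; per-unit burden on buyers = €20.
Difference: €4 vs €20 → market B is larger by €16.

Market B, by €16.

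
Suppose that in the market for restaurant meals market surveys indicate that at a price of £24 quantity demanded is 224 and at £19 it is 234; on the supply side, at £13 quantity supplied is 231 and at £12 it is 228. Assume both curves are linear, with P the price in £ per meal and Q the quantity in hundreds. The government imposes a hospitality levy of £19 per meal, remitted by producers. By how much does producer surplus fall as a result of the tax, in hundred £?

Demand slope: (234 − 224)/(19 − 24) = -2, so Qd = 272 − 2P.
Supply slope: (228 − 231)/(12 − 13) = 3, so Qs = 3P + 192.
Without the tax, 272 − 2P = 3P + 192 gives 5P = 80, so P* = £16 and Q* = 240.
With the tax collected from producers, supply shifts: Qs = 3(P − 19) + 192.
Solving gives Q = 217.2 with buyers paying £27.4 and producers receiving £8.4 (the £19 wedge).
ΔPS is the trapezoid between Q = 217.2 and Q = 240 of height £7.6: ½ · (240 + 217.2) · 7.6 = £1737.36.

Producer surplus falls by £1737.36 hundred.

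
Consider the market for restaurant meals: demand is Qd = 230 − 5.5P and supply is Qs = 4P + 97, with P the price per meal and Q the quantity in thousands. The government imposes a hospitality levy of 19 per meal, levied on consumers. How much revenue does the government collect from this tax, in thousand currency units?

Without the tax, 230 − 5.5P = 4P + 97 gives 9.5P = 133, so P* = 14 and Q* = 153.
With the tax collected from consumers, demand (in seller-price terms) shifts: Qd = 230 − 5.5(P + 19).
New equilibrium: consumers pay 22, sellers receive 3, Q = 109. (Wedge: Pb − Ps = 19.)
Revenue = t · Q = 19 · 109 = 2071.

Tax revenue = 2071 thousand.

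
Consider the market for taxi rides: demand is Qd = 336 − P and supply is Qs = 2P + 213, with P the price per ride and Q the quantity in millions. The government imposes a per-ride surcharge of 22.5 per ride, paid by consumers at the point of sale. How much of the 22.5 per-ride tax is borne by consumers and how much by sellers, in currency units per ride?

Before the tax: set 336 − P = 2P + 213 → P* = 41, Q* = 295.
With the tax collected from consumers, demand (in seller-price terms) shifts: Qd = 336 − (P + 22.5).
Solving gives Q = 280 with consumers paying 56 and sellers receiving 33.5 (the 22.5 wedge).
Burden on consumers: 15; on sellers: 7.5. (They sum to 22.5.)

Consumers bear 15 per ride; sellers bear 7.5 per ride.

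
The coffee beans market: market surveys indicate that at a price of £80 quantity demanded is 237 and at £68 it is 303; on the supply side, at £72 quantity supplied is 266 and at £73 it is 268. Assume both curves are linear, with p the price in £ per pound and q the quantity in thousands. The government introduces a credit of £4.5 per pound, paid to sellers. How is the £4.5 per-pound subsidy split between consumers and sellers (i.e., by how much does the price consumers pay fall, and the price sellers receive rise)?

Consumers gain £1.2 per pound; sellers gain £3.3 per pound.

Demand slope: (303 − 237)/(68 − 80) = -5.5, so qd = 677 − 5.5p.
Supply slope: (268 − 266)/(73 − 72) = 2, so qs = 2p + 122.
Without the subsidy, 677 − 5.5p = 2p + 122 gives 7.5p = 555, so p* = £74 and q* = 270.
With a per-unit subsidy paid to sellers, each receives p + 4.5 per unit sold, so supply becomes qs = 2(p + 4.5) + 122.
Solving gives q = 276.6 with consumers paying £72.8 and sellers receiving £77.3 (the £4.5 wedge).
Gain to consumers: £1.2; to sellers: £3.3. (They sum to £4.5.)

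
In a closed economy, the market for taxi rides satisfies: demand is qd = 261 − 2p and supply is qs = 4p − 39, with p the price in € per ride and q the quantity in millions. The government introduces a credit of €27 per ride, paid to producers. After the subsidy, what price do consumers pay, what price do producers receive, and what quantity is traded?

Consumers pay €32; producers receive €59; quantity = 197.

Before the subsidy: set 261 − 2p = 4p − 39 → p* = €50, q* = 161.
With a per-unit subsidy paid to producers, each receives p + 27 per unit sold, so supply becomes qs = 4(p + 27) − 39.
Solving gives q = 197 with consumers paying €32 and producers receiving €59 (the €27 wedge).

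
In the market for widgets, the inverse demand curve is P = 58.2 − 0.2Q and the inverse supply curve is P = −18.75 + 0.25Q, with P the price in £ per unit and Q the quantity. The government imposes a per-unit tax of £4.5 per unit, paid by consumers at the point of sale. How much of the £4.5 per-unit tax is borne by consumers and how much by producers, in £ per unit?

Inverting to Q(P) form: Qd = 291 − 5P; Qs = 4P + 75.
Before the tax: set 291 − 5P = 4P + 75 → P* = £24, Q* = 171.
With the tax collected from consumers, demand (in seller-price terms) shifts: Qd = 291 − 5(P + 4.5).
New equilibrium: consumers pay £26, producers receive £21.5, Q = 161. (Wedge: Pb − Ps = 4.5.)
Burden on consumers: £2; on producers: £2.5. (They sum to £4.5.)

Consumers bear £2 per unit; producers bear £2.5 per unit.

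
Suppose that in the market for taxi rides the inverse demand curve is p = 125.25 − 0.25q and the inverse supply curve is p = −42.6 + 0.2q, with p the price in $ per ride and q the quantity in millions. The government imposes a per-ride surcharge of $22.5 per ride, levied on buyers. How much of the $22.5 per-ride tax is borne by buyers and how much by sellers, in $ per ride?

Rewrite in direct form: qd = 501 − 4p and qs = 5p + 213.
Before the tax: set 501 − 4p = 5p + 213 → p* = $32, q* = 373.
With the tax collected from buyers, demand (in seller-price terms) shifts: qd = 501 − 4(p + 22.5).
Solving gives q = 323 with buyers paying $44.5 and sellers receiving $22 (the $22.5 wedge).
Burden on buyers: $12.5; on sellers: $10. (They sum to $22.5.)

Buyers bear $12.5 per ride; sellers bear $10 per ride.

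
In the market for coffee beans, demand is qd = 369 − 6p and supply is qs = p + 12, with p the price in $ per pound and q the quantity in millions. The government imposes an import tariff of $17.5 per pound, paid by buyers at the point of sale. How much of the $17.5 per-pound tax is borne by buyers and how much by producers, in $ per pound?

Without the tax, 369 − 6p = p + 12 gives 7p = 357, so p* = $51 and q* = 63.
With the tax collected from buyers, demand (in seller-price terms) shifts: qd = 369 − 6(p + 17.5).
Solving gives q = 48 with buyers paying $53.5 and producers receiving $36 (the $17.5 wedge).
Burden on buyers: $2.5; on producers: $15. (They sum to $17.5.)
The less price-elastic side of the market bears the larger share of a per-unit tax.

Buyers bear $2.5 per pound; producers bear $15 per pound.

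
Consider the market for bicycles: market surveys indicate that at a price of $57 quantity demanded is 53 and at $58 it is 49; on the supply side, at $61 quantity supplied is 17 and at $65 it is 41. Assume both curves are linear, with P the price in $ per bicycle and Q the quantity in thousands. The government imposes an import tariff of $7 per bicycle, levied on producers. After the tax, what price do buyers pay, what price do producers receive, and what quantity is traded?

Demand slope: (49 − 53)/(58 − 57) = -4, so Qd = 281 − 4P.
Supply slope: (41 − 17)/(65 − 61) = 6, so Qs = 6P − 349.
Without the tax, 281 − 4P = 6P − 349 gives 10P = 630, so P* = $63 and Q* = 29.
With the tax collected from producers, supply shifts: Qs = 6(P − 7) − 349.
New equilibrium: buyers pay $67.2, producers receive $60.2, Q = 12.2. (Wedge: Pb − Ps = 7.)
The less price-elastic side of the market bears the larger share of a per-unit tax.

Buyers pay $67.2; producers receive $60.2; quantity = 12.2.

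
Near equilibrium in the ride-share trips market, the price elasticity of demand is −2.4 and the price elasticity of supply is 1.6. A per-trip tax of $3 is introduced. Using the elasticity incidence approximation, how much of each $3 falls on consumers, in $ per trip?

Incidence ratio: consumers' share ≈ εs / (εs + |εd|) = 1.6 / (1.6 + 2.4) = 0.4.
So consumers bear ≈ 0.4 × $3 = $1.2; producers bear $1.8.

Consumers bear ≈ $1.2 per trip.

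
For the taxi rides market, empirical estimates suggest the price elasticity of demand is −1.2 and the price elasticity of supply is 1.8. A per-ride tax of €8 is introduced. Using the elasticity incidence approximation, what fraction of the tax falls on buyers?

Buyers' share ≈ 0.6.

Incidence ratio: buyers' share ≈ εs / (εs + |εd|) = 1.8 / (1.8 + 1.2) = 0.6.
Supply is the more elastic side, so buyers bear the larger share.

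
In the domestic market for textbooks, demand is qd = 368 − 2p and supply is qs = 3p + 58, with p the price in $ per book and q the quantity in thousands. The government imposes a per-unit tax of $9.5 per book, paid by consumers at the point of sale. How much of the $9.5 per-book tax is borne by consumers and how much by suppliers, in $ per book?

Consumers bear $5.7 per book; suppliers bear $3.8 per book.

Without the tax, 368 − 2p = 3p + 58 gives 5p = 310, so p* = $62 and q* = 244.
With the tax collected from consumers, demand (in seller-price terms) shifts: qd = 368 − 2(p + 9.5).
New equilibrium: consumers pay $67.7, suppliers receive $58.2, q = 232.6. (Wedge: pb − ps = 9.5.)
Burden on consumers: $5.7; on suppliers: $3.8. (They sum to $9.5.)
The less price-elastic side of the market bears the larger share of a per-unit tax.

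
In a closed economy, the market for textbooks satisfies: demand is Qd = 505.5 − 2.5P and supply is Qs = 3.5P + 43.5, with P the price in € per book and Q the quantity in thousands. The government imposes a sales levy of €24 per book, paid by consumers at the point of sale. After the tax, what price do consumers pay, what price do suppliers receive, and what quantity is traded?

Consumers pay €91; suppliers receive €67; quantity = 278.

Before the tax: set 505.5 − 2.5P = 3.5P + 43.5 → P* = €77, Q* = 313.
With the tax collected from consumers, demand (in seller-price terms) shifts: Qd = 505.5 − 2.5(P + 24).
Solving gives Q = 278 with consumers paying €91 and suppliers receiving €67 (the €24 wedge).
The less price-elastic side of the market bears the larger share of a per-unit tax.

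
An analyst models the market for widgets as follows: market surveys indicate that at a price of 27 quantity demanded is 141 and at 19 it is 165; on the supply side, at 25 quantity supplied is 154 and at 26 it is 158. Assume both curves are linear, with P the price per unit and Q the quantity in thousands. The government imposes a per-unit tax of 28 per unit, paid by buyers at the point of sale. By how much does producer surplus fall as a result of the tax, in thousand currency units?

Producer surplus falls by 1512 thousand.

Demand slope: (165 − 141)/(19 − 27) = -3, so Qd = 222 − 3P.
Supply slope: (158 − 154)/(26 − 25) = 4, so Qs = 4P + 54.
Without the tax, 222 − 3P = 4P + 54 gives 7P = 168, so P* = 24 and Q* = 150.
With the tax collected from buyers, demand (in seller-price terms) shifts: Qd = 222 − 3(P + 28).
Solving gives Q = 102 with buyers paying 40 and sellers receiving 12 (the 28 wedge).
ΔPS is the trapezoid between Q = 102 and Q = 150 of height 12: ½ · (150 + 102) · 12 = 1512.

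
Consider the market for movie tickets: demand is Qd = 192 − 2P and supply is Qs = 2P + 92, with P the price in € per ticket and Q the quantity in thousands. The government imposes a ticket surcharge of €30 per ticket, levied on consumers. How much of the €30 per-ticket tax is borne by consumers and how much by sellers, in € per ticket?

Consumers bear €15 per ticket; sellers bear €15 per ticket.

Without the tax, 192 − 2P = 2P + 92 gives 4P = 100, so P* = €25 and Q* = 142.
With the tax collected from consumers, demand (in seller-price terms) shifts: Qd = 192 − 2(P + 30).
Solving gives Q = 112 with consumers paying €40 and sellers receiving €10 (the €30 wedge).
Burden on consumers: €15; on sellers: €15. (They sum to €30.)
The less price-elastic side of the market bears the larger share of a per-unit tax.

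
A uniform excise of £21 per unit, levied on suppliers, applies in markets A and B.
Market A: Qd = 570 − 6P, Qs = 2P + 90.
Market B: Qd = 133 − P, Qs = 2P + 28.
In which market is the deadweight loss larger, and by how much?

Market A: pre-tax P* = £60, Q* = 210; post-tax Q = 178.5; deadweight loss = £330.75.
Market B: pre-tax P* = £35, Q* = 98; post-tax Q = 84; deadweight loss = £147.
Difference: £330.75 vs £147 → market A is larger by £183.75.

Market A, by £183.75.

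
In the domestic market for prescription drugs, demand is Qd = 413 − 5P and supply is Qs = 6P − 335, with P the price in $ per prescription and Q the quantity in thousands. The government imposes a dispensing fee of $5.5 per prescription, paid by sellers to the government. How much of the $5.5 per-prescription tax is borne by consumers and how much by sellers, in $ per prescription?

Consumers bear $3 per prescription; sellers bear $2.5 per prescription.

Before the tax: set 413 − 5P = 6P − 335 → P* = $68, Q* = 73.
With the tax collected from sellers, supply shifts: Qs = 6(P − 5.5) − 335.
New equilibrium: consumers pay $71, sellers receive $65.5, Q = 58. (Wedge: Pb − Ps = 5.5.)
Burden on consumers: $3; on sellers: $2.5. (They sum to $5.5.)
The less price-elastic side of the market bears the larger share of a per-unit tax.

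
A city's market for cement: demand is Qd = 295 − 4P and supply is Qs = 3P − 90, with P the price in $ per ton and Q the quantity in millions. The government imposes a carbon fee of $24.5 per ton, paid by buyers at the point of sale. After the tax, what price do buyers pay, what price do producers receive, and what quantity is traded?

Buyers pay $65.5; producers receive $41; quantity = 33.

Without the tax, 295 − 4P = 3P − 90 gives 7P = 385, so P* = $55 and Q* = 75.
With the tax collected from buyers, demand (in seller-price terms) shifts: Qd = 295 − 4(P + 24.5).
New equilibrium: buyers pay $65.5, producers receive $41, Q = 33. (Wedge: Pb − Ps = 24.5.)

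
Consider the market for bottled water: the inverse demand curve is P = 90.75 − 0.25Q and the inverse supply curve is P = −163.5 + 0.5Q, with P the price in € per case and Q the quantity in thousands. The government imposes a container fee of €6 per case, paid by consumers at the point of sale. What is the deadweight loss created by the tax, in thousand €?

Deadweight loss = €24 thousand.

Inverting to Q(P) form: Qd = 363 − 4P; Qs = 2P + 327.
Without the tax, 363 − 4P = 2P + 327 gives 6P = 36, so P* = €6 and Q* = 339.
With the tax collected from consumers, demand (in seller-price terms) shifts: Qd = 363 − 4(P + 6).
New equilibrium: consumers pay €8, producers receive €2, Q = 331. (Wedge: Pb − Ps = 6.)
Quantity falls by |ΔQ| = |339 − 331| = 8.
DWL = ½ · t · |ΔQ| = ½ · 6 · 8 = €24.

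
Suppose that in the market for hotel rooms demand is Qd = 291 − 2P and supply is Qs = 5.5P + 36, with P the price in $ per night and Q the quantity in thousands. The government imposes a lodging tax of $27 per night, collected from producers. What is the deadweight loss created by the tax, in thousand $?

Before the tax: set 291 − 2P = 5.5P + 36 → P* = $34, Q* = 223.
With the tax collected from producers, supply shifts: Qs = 5.5(P − 27) + 36.
New equilibrium: consumers pay $53.8, producers receive $26.8, Q = 183.4. (Wedge: Pb − Ps = 27.)
Quantity falls by |ΔQ| = |223 − 183.4| = 39.6.
DWL = ½ · t · |ΔQ| = ½ · 27 · 39.6 = $534.6.

Deadweight loss = $534.6 thousand.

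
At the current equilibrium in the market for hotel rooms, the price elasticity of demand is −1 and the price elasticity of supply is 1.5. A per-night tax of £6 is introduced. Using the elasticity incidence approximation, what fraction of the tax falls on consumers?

Incidence ratio: consumers' share ≈ εs / (εs + |εd|) = 1.5 / (1.5 + 1) = 0.6.
Supply is the more elastic side, so consumers bear the larger share.

Consumers' share ≈ 0.6.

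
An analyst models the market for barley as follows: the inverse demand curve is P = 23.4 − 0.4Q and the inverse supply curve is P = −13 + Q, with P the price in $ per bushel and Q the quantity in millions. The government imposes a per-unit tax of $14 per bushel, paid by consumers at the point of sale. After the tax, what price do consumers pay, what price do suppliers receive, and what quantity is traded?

Consumers pay $17; suppliers receive $3; quantity = 16.

Rewrite in direct form: Qd = 58.5 − 2.5P and Qs = P + 13.
Without the tax, 58.5 − 2.5P = P + 13 gives 3.5P = 45.5, so P* = $13 and Q* = 26.
With the tax collected from consumers, demand (in seller-price terms) shifts: Qd = 58.5 − 2.5(P + 14).
New equilibrium: consumers pay $17, suppliers receive $3, Q = 16. (Wedge: Pb − Ps = 14.)
The less price-elastic side of the market bears the larger share of a per-unit tax.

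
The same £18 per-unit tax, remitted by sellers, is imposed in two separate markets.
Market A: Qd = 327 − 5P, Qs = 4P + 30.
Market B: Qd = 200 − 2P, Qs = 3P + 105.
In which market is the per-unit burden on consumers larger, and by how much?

Market A: pre-tax P* = £33, Q* = 162; post-tax Q = 122; per-unit burden on consumers = £8.
Market B: pre-tax P* = £19, Q* = 162; post-tax Q = 140.4; per-unit burden on consumers = £10.8.
Difference: £8 vs £10.8 → market B is larger by £2.8.

Market B, by £2.8.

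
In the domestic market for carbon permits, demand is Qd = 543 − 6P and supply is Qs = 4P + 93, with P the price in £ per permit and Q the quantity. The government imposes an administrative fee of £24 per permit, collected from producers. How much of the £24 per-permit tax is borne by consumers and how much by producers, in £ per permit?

Before the tax: set 543 − 6P = 4P + 93 → P* = £45, Q* = 273.
With the tax collected from producers, supply shifts: Qs = 4(P − 24) + 93.
Solving gives Q = 215.4 with consumers paying £54.6 and producers receiving £30.6 (the £24 wedge).
Burden on consumers: £9.6; on producers: £14.4. (They sum to £24.)

Consumers bear £9.6 per permit; producers bear £14.4 per permit.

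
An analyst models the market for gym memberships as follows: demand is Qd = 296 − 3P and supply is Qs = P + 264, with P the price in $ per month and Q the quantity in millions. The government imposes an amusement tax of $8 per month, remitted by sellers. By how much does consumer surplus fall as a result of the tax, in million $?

Without the tax, 296 − 3P = P + 264 gives 4P = 32, so P* = $8 and Q* = 272.
With the tax collected from sellers, supply shifts: Qs = (P − 8) + 264.
Solving gives Q = 266 with consumers paying $10 and sellers receiving $2 (the $8 wedge).
ΔCS is the trapezoid between Q = 266 and Q = 272 of height $2: ½ · (272 + 266) · 2 = $538.

Consumer surplus falls by $538 million.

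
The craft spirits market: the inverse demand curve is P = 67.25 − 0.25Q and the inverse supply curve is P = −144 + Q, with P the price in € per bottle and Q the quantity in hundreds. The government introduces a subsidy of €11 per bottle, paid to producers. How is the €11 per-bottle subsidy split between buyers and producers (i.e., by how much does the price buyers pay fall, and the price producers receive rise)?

Inverting to Q(P) form: Qd = 269 − 4P; Qs = P + 144.
Before the subsidy: set 269 − 4P = P + 144 → P* = €25, Q* = 169.
With a per-unit subsidy paid to producers, each receives P + 11 per unit sold, so supply becomes Qs = (P + 11) + 144.
New equilibrium: buyers pay €22.8, producers receive €33.8, Q = 177.8. (Wedge: Pb − Ps = −11.)
Gain to buyers: €2.2; to producers: €8.8. (They sum to €11.)

Buyers gain €2.2 per bottle; producers gain €8.8 per bottle.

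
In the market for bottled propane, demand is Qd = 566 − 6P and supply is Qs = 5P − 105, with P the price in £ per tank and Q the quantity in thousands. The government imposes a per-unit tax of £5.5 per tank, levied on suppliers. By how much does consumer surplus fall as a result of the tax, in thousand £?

Consumer surplus falls by £481.25 thousand.

Before the tax: set 566 − 6P = 5P − 105 → P* = £61, Q* = 200.
With the tax collected from suppliers, supply shifts: Qs = 5(P − 5.5) − 105.
New equilibrium: consumers pay £63.5, suppliers receive £58, Q = 185. (Wedge: Pb − Ps = 5.5.)
ΔCS is the trapezoid between Q = 185 and Q = 200 of height £2.5: ½ · (200 + 185) · 2.5 = £481.25.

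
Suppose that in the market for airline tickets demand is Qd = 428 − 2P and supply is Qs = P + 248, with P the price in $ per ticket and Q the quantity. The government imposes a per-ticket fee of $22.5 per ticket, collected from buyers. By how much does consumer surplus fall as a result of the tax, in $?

Without the tax, 428 − 2P = P + 248 gives 3P = 180, so P* = $60 and Q* = 308.
With the tax collected from buyers, demand (in seller-price terms) shifts: Qd = 428 − 2(P + 22.5).
Solving gives Q = 293 with buyers paying $67.5 and sellers receiving $45 (the $22.5 wedge).
ΔCS is the trapezoid between Q = 293 and Q = 308 of height $7.5: ½ · (308 + 293) · 7.5 = $2253.75.

Consumer surplus falls by $2253.75.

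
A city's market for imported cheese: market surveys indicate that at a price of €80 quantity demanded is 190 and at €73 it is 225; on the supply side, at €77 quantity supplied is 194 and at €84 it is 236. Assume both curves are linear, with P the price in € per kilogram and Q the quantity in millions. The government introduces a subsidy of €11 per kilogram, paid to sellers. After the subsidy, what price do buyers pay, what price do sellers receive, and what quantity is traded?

Buyers pay €72; sellers receive €83; quantity = 230.

Demand slope: (225 − 190)/(73 − 80) = -5, so Qd = 590 − 5P.
Supply slope: (236 − 194)/(84 − 77) = 6, so Qs = 6P − 268.
Before the subsidy: set 590 − 5P = 6P − 268 → P* = €78, Q* = 200.
With a per-unit subsidy paid to sellers, each receives P + 11 per unit sold, so supply becomes Qs = 6(P + 11) − 268.
New equilibrium: buyers pay €72, sellers receive €83, Q = 230. (Wedge: Pb − Ps = −11.)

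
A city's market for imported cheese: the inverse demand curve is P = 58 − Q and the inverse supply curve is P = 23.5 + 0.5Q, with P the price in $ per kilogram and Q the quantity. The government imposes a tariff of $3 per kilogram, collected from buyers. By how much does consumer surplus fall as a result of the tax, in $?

Inverting to Q(P) form: Qd = 58 − P; Qs = 2P − 47.
Before the tax: set 58 − P = 2P − 47 → P* = $35, Q* = 23.
With the tax collected from buyers, demand (in seller-price terms) shifts: Qd = 58 − (P + 3).
New equilibrium: buyers pay $37, suppliers receive $34, Q = 21. (Wedge: Pb − Ps = 3.)
ΔCS is the trapezoid between Q = 21 and Q = 23 of height $2: ½ · (23 + 21) · 2 = $44.

Consumer surplus falls by $44.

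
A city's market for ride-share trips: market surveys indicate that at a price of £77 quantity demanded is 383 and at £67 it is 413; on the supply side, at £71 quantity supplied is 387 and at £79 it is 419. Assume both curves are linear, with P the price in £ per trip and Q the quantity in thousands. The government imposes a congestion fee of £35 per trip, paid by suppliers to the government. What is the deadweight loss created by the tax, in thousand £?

Deadweight loss = £1050 thousand.

Demand slope: (413 − 383)/(67 − 77) = -3, so Qd = 614 − 3P.
Supply slope: (419 − 387)/(79 − 71) = 4, so Qs = 4P + 103.
Without the tax, 614 − 3P = 4P + 103 gives 7P = 511, so P* = £73 and Q* = 395.
With the tax collected from suppliers, supply shifts: Qs = 4(P − 35) + 103.
Solving gives Q = 335 with consumers paying £93 and suppliers receiving £58 (the £35 wedge).
Quantity falls by |ΔQ| = |395 − 335| = 60.
DWL = ½ · t · |ΔQ| = ½ · 35 · 60 = £1050.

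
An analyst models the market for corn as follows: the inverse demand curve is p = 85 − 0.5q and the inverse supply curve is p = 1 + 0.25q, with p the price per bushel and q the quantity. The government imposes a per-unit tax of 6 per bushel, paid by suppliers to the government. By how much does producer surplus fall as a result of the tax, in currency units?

Producer surplus falls by 216.

Rewrite in direct form: qd = 170 − 2p and qs = 4p − 4.
Without the tax, 170 − 2p = 4p − 4 gives 6p = 174, so p* = 29 and q* = 112.
With the tax collected from suppliers, supply shifts: qs = 4(p − 6) − 4.
New equilibrium: buyers pay 33, suppliers receive 27, q = 104. (Wedge: pb − ps = 6.)
ΔPS is the trapezoid between Q = 104 and Q = 112 of height 2: ½ · (112 + 104) · 2 = 216.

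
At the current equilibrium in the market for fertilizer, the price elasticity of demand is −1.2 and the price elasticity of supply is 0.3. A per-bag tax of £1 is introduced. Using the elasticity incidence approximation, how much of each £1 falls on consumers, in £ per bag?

Incidence ratio: consumers' share ≈ εs / (εs + |εd|) = 0.3 / (0.3 + 1.2) = 0.2.
So consumers bear ≈ 0.2 × £1 = £0.2; suppliers bear £0.8.

Consumers bear ≈ £0.2 per bag.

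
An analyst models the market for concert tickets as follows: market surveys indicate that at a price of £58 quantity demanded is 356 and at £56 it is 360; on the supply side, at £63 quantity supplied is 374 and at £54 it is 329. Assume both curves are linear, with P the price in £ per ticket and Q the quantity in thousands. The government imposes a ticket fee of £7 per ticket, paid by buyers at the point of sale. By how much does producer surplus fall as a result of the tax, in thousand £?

Producer surplus falls by £698 thousand.

Demand slope: (360 − 356)/(56 − 58) = -2, so Qd = 472 − 2P.
Supply slope: (329 − 374)/(54 − 63) = 5, so Qs = 5P + 59.
Before the tax: set 472 − 2P = 5P + 59 → P* = £59, Q* = 354.
With the tax collected from buyers, demand (in seller-price terms) shifts: Qd = 472 − 2(P + 7).
New equilibrium: buyers pay £64, suppliers receive £57, Q = 344. (Wedge: Pb − Ps = 7.)
ΔPS is the trapezoid between Q = 344 and Q = 354 of height £2: ½ · (354 + 344) · 2 = £698.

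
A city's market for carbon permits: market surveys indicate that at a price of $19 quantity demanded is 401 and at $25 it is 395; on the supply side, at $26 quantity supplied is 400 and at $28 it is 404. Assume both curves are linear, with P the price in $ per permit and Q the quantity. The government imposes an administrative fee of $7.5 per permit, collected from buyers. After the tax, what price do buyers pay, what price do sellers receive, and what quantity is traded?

Demand slope: (395 − 401)/(25 − 19) = -1, so Qd = 420 − P.
Supply slope: (404 − 400)/(28 − 26) = 2, so Qs = 2P + 348.
Without the tax, 420 − P = 2P + 348 gives 3P = 72, so P* = $24 and Q* = 396.
With the tax collected from buyers, demand (in seller-price terms) shifts: Qd = 420 − (P + 7.5).
Solving gives Q = 391 with buyers paying $29 and sellers receiving $21.5 (the $7.5 wedge).
The less price-elastic side of the market bears the larger share of a per-unit tax.

Buyers pay $29; sellers receive $21.5; quantity = 391.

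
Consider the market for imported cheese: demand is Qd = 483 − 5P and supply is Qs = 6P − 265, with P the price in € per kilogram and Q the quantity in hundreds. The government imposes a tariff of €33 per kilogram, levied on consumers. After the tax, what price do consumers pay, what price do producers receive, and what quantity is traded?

Consumers pay €86; producers receive €53; quantity = 53.

Before the tax: set 483 − 5P = 6P − 265 → P* = €68, Q* = 143.
With the tax collected from consumers, demand (in seller-price terms) shifts: Qd = 483 − 5(P + 33).
New equilibrium: consumers pay €86, producers receive €53, Q = 53. (Wedge: Pb − Ps = 33.)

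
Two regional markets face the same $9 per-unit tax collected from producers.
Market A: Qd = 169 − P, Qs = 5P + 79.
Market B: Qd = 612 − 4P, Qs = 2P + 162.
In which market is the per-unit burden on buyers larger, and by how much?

Market A: pre-tax P* = $15, Q* = 154; post-tax Q = 146.5; per-unit burden on buyers = $7.5.
Market B: pre-tax P* = $75, Q* = 312; post-tax Q = 300; per-unit burden on buyers = $3.
Difference: $7.5 vs $3 → market A is larger by $4.5.

Market A, by $4.5.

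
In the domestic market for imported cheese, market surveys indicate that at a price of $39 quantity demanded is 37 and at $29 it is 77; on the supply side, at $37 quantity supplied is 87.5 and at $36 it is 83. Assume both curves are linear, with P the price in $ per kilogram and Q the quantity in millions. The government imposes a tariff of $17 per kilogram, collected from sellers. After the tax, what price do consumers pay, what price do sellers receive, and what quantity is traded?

Demand slope: (77 − 37)/(29 − 39) = -4, so Qd = 193 − 4P.
Supply slope: (83 − 87.5)/(36 − 37) = 4.5, so Qs = 4.5P − 79.
Without the tax, 193 − 4P = 4.5P − 79 gives 8.5P = 272, so P* = $32 and Q* = 65.
With the tax collected from sellers, supply shifts: Qs = 4.5(P − 17) − 79.
New equilibrium: consumers pay $41, sellers receive $24, Q = 29. (Wedge: Pb − Ps = 17.)
The less price-elastic side of the market bears the larger share of a per-unit tax.

Consumers pay $41; sellers receive $24; quantity = 29.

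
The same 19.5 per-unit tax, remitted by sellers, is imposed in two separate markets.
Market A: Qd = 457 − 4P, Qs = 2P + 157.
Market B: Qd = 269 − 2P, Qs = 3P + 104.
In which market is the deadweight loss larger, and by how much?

Market A, by 25.35.

Market A: pre-tax P* = 50, Q* = 257; post-tax Q = 231; deadweight loss = 253.5.
Market B: pre-tax P* = 33, Q* = 203; post-tax Q = 179.6; deadweight loss = 228.15.
Difference: 253.5 vs 228.15 → market A is larger by 25.35.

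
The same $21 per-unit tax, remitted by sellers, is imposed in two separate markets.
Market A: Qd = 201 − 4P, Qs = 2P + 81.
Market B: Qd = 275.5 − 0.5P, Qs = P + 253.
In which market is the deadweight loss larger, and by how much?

Market A, by $220.5.

Market A: pre-tax P* = $20, Q* = 121; post-tax Q = 93; deadweight loss = $294.
Market B: pre-tax P* = $15, Q* = 268; post-tax Q = 261; deadweight loss = $73.5.
Difference: $294 vs $73.5 → market A is larger by $220.5.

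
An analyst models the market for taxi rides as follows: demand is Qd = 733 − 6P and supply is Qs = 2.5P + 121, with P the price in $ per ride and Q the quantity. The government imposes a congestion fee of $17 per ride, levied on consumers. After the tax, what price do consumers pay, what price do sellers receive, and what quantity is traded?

Without the tax, 733 − 6P = 2.5P + 121 gives 8.5P = 612, so P* = $72 and Q* = 301.
With the tax collected from consumers, demand (in seller-price terms) shifts: Qd = 733 − 6(P + 17).
New equilibrium: consumers pay $77, sellers receive $60, Q = 271. (Wedge: Pb − Ps = 17.)

Consumers pay $77; sellers receive $60; quantity = 271.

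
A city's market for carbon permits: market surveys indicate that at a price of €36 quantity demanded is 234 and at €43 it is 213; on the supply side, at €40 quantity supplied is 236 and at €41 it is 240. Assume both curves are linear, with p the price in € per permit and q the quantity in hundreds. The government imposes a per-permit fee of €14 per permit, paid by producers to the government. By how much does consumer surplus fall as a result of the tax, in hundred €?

Consumer surplus falls by €1728 hundred.

Demand slope: (213 − 234)/(43 − 36) = -3, so qd = 342 − 3p.
Supply slope: (240 − 236)/(41 − 40) = 4, so qs = 4p + 76.
Without the tax, 342 − 3p = 4p + 76 gives 7p = 266, so p* = €38 and q* = 228.
With the tax collected from producers, supply shifts: qs = 4(p − 14) + 76.
New equilibrium: buyers pay €46, producers receive €32, q = 204. (Wedge: pb − ps = 14.)
ΔCS is the trapezoid between Q = 204 and Q = 228 of height €8: ½ · (228 + 204) · 8 = €1728.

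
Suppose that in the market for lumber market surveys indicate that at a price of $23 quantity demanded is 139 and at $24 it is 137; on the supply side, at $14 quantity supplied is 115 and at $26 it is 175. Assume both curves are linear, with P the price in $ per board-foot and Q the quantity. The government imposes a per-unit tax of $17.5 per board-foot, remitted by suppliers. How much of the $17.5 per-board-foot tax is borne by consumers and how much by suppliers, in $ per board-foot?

Demand slope: (137 − 139)/(24 − 23) = -2, so Qd = 185 − 2P.
Supply slope: (175 − 115)/(26 − 14) = 5, so Qs = 5P + 45.
Before the tax: set 185 − 2P = 5P + 45 → P* = $20, Q* = 145.
With the tax collected from suppliers, supply shifts: Qs = 5(P − 17.5) + 45.
New equilibrium: consumers pay $32.5, suppliers receive $15, Q = 120. (Wedge: Pb − Ps = 17.5.)
Burden on consumers: $12.5; on suppliers: $5. (They sum to $17.5.)
The less price-elastic side of the market bears the larger share of a per-unit tax.

Consumers bear $12.5 per board-foot; suppliers bear $5 per board-foot.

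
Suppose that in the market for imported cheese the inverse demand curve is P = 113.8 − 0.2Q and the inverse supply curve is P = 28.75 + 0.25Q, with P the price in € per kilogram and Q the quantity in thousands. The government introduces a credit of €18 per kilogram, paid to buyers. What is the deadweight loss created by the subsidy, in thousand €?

Deadweight loss = €360 thousand.

Rewrite in direct form: Qd = 569 − 5P and Qs = 4P − 115.
Before the subsidy: set 569 − 5P = 4P − 115 → P* = €76, Q* = 189.
With a per-unit subsidy paid to buyers, each effectively pays P − 18, so demand becomes Qd = 569 − 5(P − 18).
Solving gives Q = 229 with buyers paying €68 and producers receiving €86 (the €18 wedge).
Quantity rises by |ΔQ| = |189 − 229| = 40.
DWL = ½ · t · |ΔQ| = ½ · 18 · 40 = €360.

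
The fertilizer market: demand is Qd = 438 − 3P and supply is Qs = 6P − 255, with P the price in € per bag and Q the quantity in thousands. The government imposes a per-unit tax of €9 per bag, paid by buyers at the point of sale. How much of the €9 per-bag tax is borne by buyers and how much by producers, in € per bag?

Buyers bear €6 per bag; producers bear €3 per bag.

Before the tax: set 438 − 3P = 6P − 255 → P* = €77, Q* = 207.
With the tax collected from buyers, demand (in seller-price terms) shifts: Qd = 438 − 3(P + 9).
New equilibrium: buyers pay €83, producers receive €74, Q = 189. (Wedge: Pb − Ps = 9.)
Burden on buyers: €6; on producers: €3. (They sum to €9.)
The less price-elastic side of the market bears the larger share of a per-unit tax.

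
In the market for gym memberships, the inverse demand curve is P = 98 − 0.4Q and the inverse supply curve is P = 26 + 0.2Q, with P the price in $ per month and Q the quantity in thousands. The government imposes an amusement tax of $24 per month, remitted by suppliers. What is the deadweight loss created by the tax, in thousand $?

Deadweight loss = $480 thousand.

Rewrite in direct form: Qd = 245 − 2.5P and Qs = 5P − 130.
Without the tax, 245 − 2.5P = 5P − 130 gives 7.5P = 375, so P* = $50 and Q* = 120.
With the tax collected from suppliers, supply shifts: Qs = 5(P − 24) − 130.
Solving gives Q = 80 with consumers paying $66 and suppliers receiving $42 (the $24 wedge).
Quantity falls by |ΔQ| = |120 − 80| = 40.
DWL = ½ · t · |ΔQ| = ½ · 24 · 40 = $480.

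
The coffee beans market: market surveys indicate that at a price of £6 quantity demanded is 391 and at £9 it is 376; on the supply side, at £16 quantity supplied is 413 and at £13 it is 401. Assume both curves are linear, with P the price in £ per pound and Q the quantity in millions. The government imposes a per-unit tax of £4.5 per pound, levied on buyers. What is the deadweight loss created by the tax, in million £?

Deadweight loss = £22.5 million.

Demand slope: (376 − 391)/(9 − 6) = -5, so Qd = 421 − 5P.
Supply slope: (401 − 413)/(13 − 16) = 4, so Qs = 4P + 349.
Before the tax: set 421 − 5P = 4P + 349 → P* = £8, Q* = 381.
With the tax collected from buyers, demand (in seller-price terms) shifts: Qd = 421 − 5(P + 4.5).
New equilibrium: buyers pay £10, sellers receive £5.5, Q = 371. (Wedge: Pb − Ps = 4.5.)
Quantity falls by |ΔQ| = |381 − 371| = 10.
DWL = ½ · t · |ΔQ| = ½ · 4.5 · 10 = £22.5.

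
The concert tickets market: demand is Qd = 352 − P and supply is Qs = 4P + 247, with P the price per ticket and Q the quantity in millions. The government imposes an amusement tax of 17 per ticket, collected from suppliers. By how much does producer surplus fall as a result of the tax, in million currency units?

Producer surplus falls by 1102.28 million.

Without the tax, 352 − P = 4P + 247 gives 5P = 105, so P* = 21 and Q* = 331.
With the tax collected from suppliers, supply shifts: Qs = 4(P − 17) + 247.
New equilibrium: buyers pay 34.6, suppliers receive 17.6, Q = 317.4. (Wedge: Pb − Ps = 17.)
ΔPS is the trapezoid between Q = 317.4 and Q = 331 of height 3.4: ½ · (331 + 317.4) · 3.4 = 1102.28.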